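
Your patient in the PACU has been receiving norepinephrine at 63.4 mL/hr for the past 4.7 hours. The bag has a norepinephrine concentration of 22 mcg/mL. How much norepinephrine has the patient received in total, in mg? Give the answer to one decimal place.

Drug rate = 63.4 mL/hr × 22 mcg/mL = 1394.8 mcg/hr
Total = 1394.8 mcg/hr × 4.7 hr = 6555.56 mcg = 6.55556 mg

6.6 mg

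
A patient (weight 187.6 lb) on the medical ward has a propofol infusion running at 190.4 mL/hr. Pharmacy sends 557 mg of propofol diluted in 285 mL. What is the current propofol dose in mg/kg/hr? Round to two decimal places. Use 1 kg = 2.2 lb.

Weight = 187.6 lb ÷ 2.2 lb/kg = 85.27273 kg
Concentration = 557 mg ÷ 285 mL = 1.954386 mg/mL
Drug rate = 190.4 mL/hr × 1.954386 mg/mL = 372.1151 mg/hr
372.1151 mg/hr ÷ 85.27273 kg = 4.363823 mg/kg/hr

4.36 mg/kg/hr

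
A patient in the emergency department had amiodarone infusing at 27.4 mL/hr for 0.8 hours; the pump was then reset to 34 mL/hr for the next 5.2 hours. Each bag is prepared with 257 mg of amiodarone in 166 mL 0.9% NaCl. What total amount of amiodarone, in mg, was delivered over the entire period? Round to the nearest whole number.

308 mg

Concentration = 257 mg ÷ 166 mL = 1.548193 mg/mL
Stage 1: 27.4 mL/hr × 0.8 hr = 21.92 mL → 21.92 mL × 1.548193 mg/mL = 33.93639 mg
Stage 2: 34 mL/hr × 5.2 hr = 176.8 mL → 176.8 mL × 1.548193 mg/mL = 273.7205 mg
Total = 33.93639 + 273.7205 = 307.6569 mg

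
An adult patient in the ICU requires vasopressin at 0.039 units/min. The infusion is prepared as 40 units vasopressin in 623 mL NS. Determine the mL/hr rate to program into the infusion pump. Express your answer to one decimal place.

36.4 mL/hr

0.039 units/min × 60 min/hr = 2.34 units/hr
Concentration = 40 units ÷ 623 mL = 0.06420546 units/mL
Rate = 2.34 units/hr ÷ 0.06420546 units/mL = 36.4455 mL/hr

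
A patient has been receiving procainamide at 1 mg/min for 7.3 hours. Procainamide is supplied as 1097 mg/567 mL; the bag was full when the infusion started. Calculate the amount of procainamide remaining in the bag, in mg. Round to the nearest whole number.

659 mg

1 mg/min × 60 min/hr = 60 mg/hr
Concentration = 1097 mg ÷ 567 mL = 1.934744 mg/mL
Rate = 60 mg/hr ÷ 1.934744 mg/mL = 31.01185 mL/hr
Volume infused = 31.01185 mL/hr × 7.3 hr = 226.3865 mL
Volume remaining = 567 − 226.3865 = 340.6135 mL
Drug remaining = 340.6135 mL × 1.934744 mg/mL = 659 mg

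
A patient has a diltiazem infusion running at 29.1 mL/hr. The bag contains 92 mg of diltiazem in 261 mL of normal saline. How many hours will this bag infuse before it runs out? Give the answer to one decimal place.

9.0 hours

Duration = 261 mL ÷ 29.1 mL/hr = 8.969072 hr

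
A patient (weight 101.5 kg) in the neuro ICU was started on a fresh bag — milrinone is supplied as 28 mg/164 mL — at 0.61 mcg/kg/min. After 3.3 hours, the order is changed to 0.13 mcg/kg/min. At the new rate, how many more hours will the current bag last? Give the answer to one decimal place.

19.9 hours

Initial rate:
Dose = 0.61 mcg/kg/min × 101.5 kg = 61.915 mcg/min
61.915 mcg/min × 60 min/hr = 3714.9 mcg/hr
Concentration = 28 mg ÷ 164 mL = 0.1707317 mg/mL = 170.7317 mcg/mL
Rate = 3714.9 mcg/hr ÷ 170.7317 mcg/mL = 21.7587 mL/hr
Volume infused so far = 21.7587 mL/hr × 3.3 hr = 71.80371 mL
Volume remaining = 164 − 71.80371 = 92.19629 mL
New rate:
Dose = 0.13 mcg/kg/min × 101.5 kg = 13.195 mcg/min
13.195 mcg/min × 60 min/hr = 791.7 mcg/hr
Rate = 791.7 mcg/hr ÷ 170.7317 mcg/mL = 4.6371 mL/hr
Time remaining = 92.19629 mL ÷ 4.6371 mL/hr = 19.88232 hr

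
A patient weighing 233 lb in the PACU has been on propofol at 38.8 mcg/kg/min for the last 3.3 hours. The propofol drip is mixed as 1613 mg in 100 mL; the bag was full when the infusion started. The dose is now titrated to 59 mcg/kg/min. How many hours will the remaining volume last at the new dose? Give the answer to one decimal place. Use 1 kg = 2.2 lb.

2.1 hours

Initial rate:
Weight = 233 lb ÷ 2.2 lb/kg = 105.9091 kg
Dose = 38.8 mcg/kg/min × 105.9091 kg = 4109.273 mcg/min
4109.273 mcg/min × 60 min/hr = 246556.4 mcg/hr
Concentration = 1613 mg ÷ 100 mL = 16.13 mg/mL = 16130 mcg/mL
Rate = 246556.4 mcg/hr ÷ 16130 mcg/mL = 15.28558 mL/hr
Volume infused so far = 15.28558 mL/hr × 3.3 hr = 50.44241 mL
Volume remaining = 100 − 50.44241 = 49.55759 mL
New rate:
Dose = 59 mcg/kg/min × 105.9091 kg = 6248.636 mcg/min
6248.636 mcg/min × 60 min/hr = 374918.2 mcg/hr
Rate = 374918.2 mcg/hr ÷ 16130 mcg/mL = 23.24353 mL/hr
Time remaining = 49.55759 mL ÷ 23.24353 mL/hr = 2.132103 hr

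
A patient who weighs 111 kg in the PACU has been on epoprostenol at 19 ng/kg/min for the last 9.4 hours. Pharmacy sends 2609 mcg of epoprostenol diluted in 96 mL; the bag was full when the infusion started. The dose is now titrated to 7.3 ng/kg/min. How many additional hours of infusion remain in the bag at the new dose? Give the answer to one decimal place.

Initial rate:
Dose = 19 ng/kg/min × 111 kg = 2109 ng/min
2109 ng/min × 60 min/hr = 126540 ng/hr
Concentration = 2609 mcg ÷ 96 mL = 27.17708 mcg/mL = 27177.08 ng/mL
Rate = 126540 ng/hr ÷ 27177.08 ng/mL = 4.656129 mL/hr
Volume infused so far = 4.656129 mL/hr × 9.4 hr = 43.76761 mL
Volume remaining = 96 − 43.76761 = 52.23239 mL
New rate:
Dose = 7.3 ng/kg/min × 111 kg = 810.3 ng/min
810.3 ng/min × 60 min/hr = 48618 ng/hr
Rate = 48618 ng/hr ÷ 27177.08 ng/mL = 1.788934 mL/hr
Time remaining = 52.23239 mL ÷ 1.788934 mL/hr = 29.1975 hr

29.2 hours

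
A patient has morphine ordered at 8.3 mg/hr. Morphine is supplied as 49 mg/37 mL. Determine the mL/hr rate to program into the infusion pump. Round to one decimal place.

6.3 mL/hr

Concentration = 49 mg ÷ 37 mL = 1.324324 mg/mL
Rate = 8.3 mg/hr ÷ 1.324324 mg/mL = 6.267347 mL/hr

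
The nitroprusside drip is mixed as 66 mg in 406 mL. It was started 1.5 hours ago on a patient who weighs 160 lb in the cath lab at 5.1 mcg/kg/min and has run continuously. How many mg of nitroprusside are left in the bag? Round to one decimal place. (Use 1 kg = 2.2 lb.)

32.6 mg

Weight = 160 lb ÷ 2.2 lb/kg = 72.72727 kg
Dose = 5.1 mcg/kg/min × 72.72727 kg = 370.9091 mcg/min
370.9091 mcg/min × 60 min/hr = 22254.55 mcg/hr
Concentration = 66 mg ÷ 406 mL = 0.1625616 mg/mL = 162.5616 mcg/mL
Rate = 22254.55 mcg/hr ÷ 162.5616 mcg/mL = 136.8992 mL/hr
Volume infused = 136.8992 mL/hr × 1.5 hr = 205.3488 mL
Volume remaining = 406 − 205.3488 = 200.6512 mL
Drug remaining = 200.6512 mL × 162.5616 mcg/mL = 32618.18 mcg = 32.61818 mg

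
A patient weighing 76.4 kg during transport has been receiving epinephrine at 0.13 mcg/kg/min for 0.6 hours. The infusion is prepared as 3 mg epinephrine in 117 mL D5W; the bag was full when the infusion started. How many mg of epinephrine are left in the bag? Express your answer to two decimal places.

2.64 mg

Dose = 0.13 mcg/kg/min × 76.4 kg = 9.932 mcg/min
9.932 mcg/min × 60 min/hr = 595.92 mcg/hr
Concentration = 3 mg ÷ 117 mL = 0.02564103 mg/mL = 25.64103 mcg/mL
Rate = 595.92 mcg/hr ÷ 25.64103 mcg/mL = 23.24088 mL/hr
Volume infused = 23.24088 mL/hr × 0.6 hr = 13.94453 mL
Volume remaining = 117 − 13.94453 = 103.0555 mL
Drug remaining = 103.0555 mL × 25.64103 mcg/mL = 2642.448 mcg = 2.642448 mg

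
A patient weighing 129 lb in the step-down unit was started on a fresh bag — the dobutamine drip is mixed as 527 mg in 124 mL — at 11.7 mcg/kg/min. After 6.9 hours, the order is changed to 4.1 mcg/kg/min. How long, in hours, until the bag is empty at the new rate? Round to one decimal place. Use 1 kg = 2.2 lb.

16.8 hours

Initial rate:
Weight = 129 lb ÷ 2.2 lb/kg = 58.63636 kg
Dose = 11.7 mcg/kg/min × 58.63636 kg = 686.0455 mcg/min
686.0455 mcg/min × 60 min/hr = 41162.73 mcg/hr
Concentration = 527 mg ÷ 124 mL = 4.25 mg/mL = 4250 mcg/mL
Rate = 41162.73 mcg/hr ÷ 4250 mcg/mL = 9.685348 mL/hr
Volume infused so far = 9.685348 mL/hr × 6.9 hr = 66.8289 mL
Volume remaining = 124 − 66.8289 = 57.1711 mL
New rate:
Dose = 4.1 mcg/kg/min × 58.63636 kg = 240.4091 mcg/min
240.4091 mcg/min × 60 min/hr = 14424.55 mcg/hr
Rate = 14424.55 mcg/hr ÷ 4250 mcg/mL = 3.394011 mL/hr
Time remaining = 57.1711 mL ÷ 3.394011 mL/hr = 16.8447 hr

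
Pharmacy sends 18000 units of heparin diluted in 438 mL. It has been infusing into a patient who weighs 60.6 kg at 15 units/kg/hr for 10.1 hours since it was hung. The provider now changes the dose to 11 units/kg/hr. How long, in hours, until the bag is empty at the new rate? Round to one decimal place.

Initial rate:
Dose = 15 units/kg/hr × 60.6 kg = 909 units/hr
Concentration = 18000 units ÷ 438 mL = 41.09589 units/mL
Rate = 909 units/hr ÷ 41.09589 units/mL = 22.119 mL/hr
Volume infused so far = 22.119 mL/hr × 10.1 hr = 223.4019 mL
Volume remaining = 438 − 223.4019 = 214.5981 mL
New rate:
Dose = 11 units/kg/hr × 60.6 kg = 666.6 units/hr
Rate = 666.6 units/hr ÷ 41.09589 units/mL = 16.2206 mL/hr
Time remaining = 214.5981 mL ÷ 16.2206 mL/hr = 13.22997 hr

13.2 hours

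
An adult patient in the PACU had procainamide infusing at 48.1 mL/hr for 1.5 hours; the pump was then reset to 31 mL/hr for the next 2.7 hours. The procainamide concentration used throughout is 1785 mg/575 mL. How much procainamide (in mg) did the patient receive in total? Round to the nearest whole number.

484 mg

Concentration = 1785 mg ÷ 575 mL = 3.104348 mg/mL
Stage 1: 48.1 mL/hr × 1.5 hr = 72.15 mL → 72.15 mL × 3.104348 mg/mL = 223.9787 mg
Stage 2: 31 mL/hr × 2.7 hr = 83.7 mL → 83.7 mL × 3.104348 mg/mL = 259.8339 mg
Total = 223.9787 + 259.8339 = 483.8126 mg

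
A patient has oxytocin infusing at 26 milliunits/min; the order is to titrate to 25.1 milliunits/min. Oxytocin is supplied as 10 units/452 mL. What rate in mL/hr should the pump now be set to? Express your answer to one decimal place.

25.1 milliunits/min × 60 min/hr = 1506 milliunits/hr
Concentration = 10 units ÷ 452 mL = 0.02212389 units/mL = 22.12389 milliunits/mL
Rate = 1506 milliunits/hr ÷ 22.12389 milliunits/mL = 68.0712 mL/hr

68.1 mL/hr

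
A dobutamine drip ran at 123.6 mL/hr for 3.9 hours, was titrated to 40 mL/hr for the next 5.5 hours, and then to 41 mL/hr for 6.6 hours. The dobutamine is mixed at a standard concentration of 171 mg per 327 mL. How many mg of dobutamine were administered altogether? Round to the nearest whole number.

Concentration = 171 mg ÷ 327 mL = 0.5229358 mg/mL
Stage 1: 123.6 mL/hr × 3.9 hr = 482.04 mL → 482.04 mL × 0.5229358 mg/mL = 252.076 mg
Stage 2: 40 mL/hr × 5.5 hr = 220 mL → 220 mL × 0.5229358 mg/mL = 115.0459 mg
Stage 3: 41 mL/hr × 6.6 hr = 270.6 mL → 270.6 mL × 0.5229358 mg/mL = 141.5064 mg
Total = 252.076 + 115.0459 + 141.5064 = 508.6283 mg

509 mg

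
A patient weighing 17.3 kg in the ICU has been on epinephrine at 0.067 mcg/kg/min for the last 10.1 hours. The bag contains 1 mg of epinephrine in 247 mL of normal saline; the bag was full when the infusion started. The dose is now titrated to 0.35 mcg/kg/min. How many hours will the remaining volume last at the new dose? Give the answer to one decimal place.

0.8 hours

Initial rate:
Dose = 0.067 mcg/kg/min × 17.3 kg = 1.1591 mcg/min
1.1591 mcg/min × 60 min/hr = 69.546 mcg/hr
Concentration = 1 mg ÷ 247 mL = 0.004048583 mg/mL = 4.048583 mcg/mL
Rate = 69.546 mcg/hr ÷ 4.048583 mcg/mL = 17.17786 mL/hr
Volume infused so far = 17.17786 mL/hr × 10.1 hr = 173.4964 mL
Volume remaining = 247 − 173.4964 = 73.50359 mL
New rate:
Dose = 0.35 mcg/kg/min × 17.3 kg = 6.055 mcg/min
6.055 mcg/min × 60 min/hr = 363.3 mcg/hr
Rate = 363.3 mcg/hr ÷ 4.048583 mcg/mL = 89.7351 mL/hr
Time remaining = 73.50359 mL ÷ 89.7351 mL/hr = 0.8191175 hr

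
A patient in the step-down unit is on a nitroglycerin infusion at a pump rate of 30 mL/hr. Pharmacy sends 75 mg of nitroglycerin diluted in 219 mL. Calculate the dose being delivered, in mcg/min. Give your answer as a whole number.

171 mcg/min

Concentration = 75 mg ÷ 219 mL = 0.3424658 mg/mL = 342.4658 mcg/mL
Drug rate = 30 mL/hr × 342.4658 mcg/mL = 10273.97 mcg/hr
10273.97 mcg/hr ÷ 60 min/hr = 171.2329 mcg/min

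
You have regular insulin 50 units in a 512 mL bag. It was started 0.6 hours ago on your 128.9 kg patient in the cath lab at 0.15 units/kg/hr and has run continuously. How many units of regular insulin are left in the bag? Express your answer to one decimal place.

38.4 units

Dose = 0.15 units/kg/hr × 128.9 kg = 19.335 units/hr
Concentration = 50 units ÷ 512 mL = 0.09765625 units/mL
Rate = 19.335 units/hr ÷ 0.09765625 units/mL = 197.9904 mL/hr
Volume infused = 197.9904 mL/hr × 0.6 hr = 118.7942 mL
Volume remaining = 512 − 118.7942 = 393.2058 mL
Drug remaining = 393.2058 mL × 0.09765625 units/mL = 38.399 units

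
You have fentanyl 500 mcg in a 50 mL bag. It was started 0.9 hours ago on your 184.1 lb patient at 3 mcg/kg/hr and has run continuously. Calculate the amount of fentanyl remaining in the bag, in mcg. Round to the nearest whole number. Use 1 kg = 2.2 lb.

Weight = 184.1 lb ÷ 2.2 lb/kg = 83.68182 kg
Dose = 3 mcg/kg/hr × 83.68182 kg = 251.0455 mcg/hr
Concentration = 500 mcg ÷ 50 mL = 10 mcg/mL
Rate = 251.0455 mcg/hr ÷ 10 mcg/mL = 25.10455 mL/hr
Volume infused = 25.10455 mL/hr × 0.9 hr = 22.59409 mL
Volume remaining = 50 − 22.59409 = 27.40591 mL
Drug remaining = 27.40591 mL × 10 mcg/mL = 274.0591 mcg

274 mcg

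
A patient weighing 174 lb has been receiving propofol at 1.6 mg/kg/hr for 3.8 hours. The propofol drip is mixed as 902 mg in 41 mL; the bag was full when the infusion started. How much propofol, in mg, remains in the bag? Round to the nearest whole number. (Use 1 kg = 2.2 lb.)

Weight = 174 lb ÷ 2.2 lb/kg = 79.09091 kg
Dose = 1.6 mg/kg/hr × 79.09091 kg = 126.5455 mg/hr
Concentration = 902 mg ÷ 41 mL = 22 mg/mL
Rate = 126.5455 mg/hr ÷ 22 mg/mL = 5.752066 mL/hr
Volume infused = 5.752066 mL/hr × 3.8 hr = 21.85785 mL
Volume remaining = 41 − 21.85785 = 19.14215 mL
Drug remaining = 19.14215 mL × 22 mg/mL = 421.1273 mg

421 mg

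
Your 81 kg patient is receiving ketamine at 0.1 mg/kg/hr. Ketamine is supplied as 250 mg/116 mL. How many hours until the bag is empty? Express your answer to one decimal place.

Dose = 0.1 mg/kg/hr × 81 kg = 8.1 mg/hr
Concentration = 250 mg ÷ 116 mL = 2.155172 mg/mL
Rate = 8.1 mg/hr ÷ 2.155172 mg/mL = 3.7584 mL/hr
Duration = 116 mL ÷ 3.7584 mL/hr = 30.8642 hr

30.9 hours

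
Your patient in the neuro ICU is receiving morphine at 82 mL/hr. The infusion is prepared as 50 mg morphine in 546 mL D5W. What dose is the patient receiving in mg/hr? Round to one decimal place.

7.5 mg/hr

Concentration = 50 mg ÷ 546 mL = 0.09157509 mg/mL
Drug rate = 82 mL/hr × 0.09157509 mg/mL = 7.509158 mg/hr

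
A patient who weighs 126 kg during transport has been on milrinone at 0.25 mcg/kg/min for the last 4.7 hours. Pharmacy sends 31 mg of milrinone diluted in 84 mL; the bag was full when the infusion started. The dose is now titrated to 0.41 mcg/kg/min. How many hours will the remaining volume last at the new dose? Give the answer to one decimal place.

Initial rate:
Dose = 0.25 mcg/kg/min × 126 kg = 31.5 mcg/min
31.5 mcg/min × 60 min/hr = 1890 mcg/hr
Concentration = 31 mg ÷ 84 mL = 0.3690476 mg/mL = 369.0476 mcg/mL
Rate = 1890 mcg/hr ÷ 369.0476 mcg/mL = 5.12129 mL/hr
Volume infused so far = 5.12129 mL/hr × 4.7 hr = 24.07006 mL
Volume remaining = 84 − 24.07006 = 59.92994 mL
New rate:
Dose = 0.41 mcg/kg/min × 126 kg = 51.66 mcg/min
51.66 mcg/min × 60 min/hr = 3099.6 mcg/hr
Rate = 3099.6 mcg/hr ÷ 369.0476 mcg/mL = 8.398916 mL/hr
Time remaining = 59.92994 mL ÷ 8.398916 mL/hr = 7.135437 hr

7.1 hours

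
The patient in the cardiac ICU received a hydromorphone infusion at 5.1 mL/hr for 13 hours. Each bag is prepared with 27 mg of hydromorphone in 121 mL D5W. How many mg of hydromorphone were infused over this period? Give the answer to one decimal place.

Concentration = 27 mg ÷ 121 mL = 0.2231405 mg/mL
Drug rate = 5.1 mL/hr × 0.2231405 mg/mL = 1.138017 mg/hr
Total = 1.138017 mg/hr × 13 hr = 14.79421 mg

14.8 mg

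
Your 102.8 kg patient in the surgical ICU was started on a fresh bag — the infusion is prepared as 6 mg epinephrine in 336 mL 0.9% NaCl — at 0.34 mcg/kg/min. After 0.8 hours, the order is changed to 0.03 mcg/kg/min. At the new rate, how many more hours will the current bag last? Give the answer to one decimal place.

Initial rate:
Dose = 0.34 mcg/kg/min × 102.8 kg = 34.952 mcg/min
34.952 mcg/min × 60 min/hr = 2097.12 mcg/hr
Concentration = 6 mg ÷ 336 mL = 0.01785714 mg/mL = 17.85714 mcg/mL
Rate = 2097.12 mcg/hr ÷ 17.85714 mcg/mL = 117.4387 mL/hr
Volume infused so far = 117.4387 mL/hr × 0.8 hr = 93.95098 mL
Volume remaining = 336 − 93.95098 = 242.049 mL
New rate:
Dose = 0.03 mcg/kg/min × 102.8 kg = 3.084 mcg/min
3.084 mcg/min × 60 min/hr = 185.04 mcg/hr
Rate = 185.04 mcg/hr ÷ 17.85714 mcg/mL = 10.36224 mL/hr
Time remaining = 242.049 mL ÷ 10.36224 mL/hr = 23.35875 hr

23.4 hours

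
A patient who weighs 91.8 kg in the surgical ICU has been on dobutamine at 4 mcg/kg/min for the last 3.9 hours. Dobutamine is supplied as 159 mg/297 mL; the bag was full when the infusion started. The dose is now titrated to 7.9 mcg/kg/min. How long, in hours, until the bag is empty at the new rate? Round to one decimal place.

Initial rate:
Dose = 4 mcg/kg/min × 91.8 kg = 367.2 mcg/min
367.2 mcg/min × 60 min/hr = 22032 mcg/hr
Concentration = 159 mg ÷ 297 mL = 0.5353535 mg/mL = 535.3535 mcg/mL
Rate = 22032 mcg/hr ÷ 535.3535 mcg/mL = 41.15411 mL/hr
Volume infused so far = 41.15411 mL/hr × 3.9 hr = 160.501 mL
Volume remaining = 297 − 160.501 = 136.499 mL
New rate:
Dose = 7.9 mcg/kg/min × 91.8 kg = 725.22 mcg/min
725.22 mcg/min × 60 min/hr = 43513.2 mcg/hr
Rate = 43513.2 mcg/hr ÷ 535.3535 mcg/mL = 81.27937 mL/hr
Time remaining = 136.499 mL ÷ 81.27937 mL/hr = 1.67938 hr

1.7 hours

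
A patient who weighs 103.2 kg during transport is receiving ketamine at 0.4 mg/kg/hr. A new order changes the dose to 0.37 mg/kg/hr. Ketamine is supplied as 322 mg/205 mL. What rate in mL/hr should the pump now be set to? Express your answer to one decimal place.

24.3 mL/hr

Dose = 0.37 mg/kg/hr × 103.2 kg = 38.184 mg/hr
Concentration = 322 mg ÷ 205 mL = 1.570732 mg/mL
Rate = 38.184 mg/hr ÷ 1.570732 mg/mL = 24.30969 mL/hr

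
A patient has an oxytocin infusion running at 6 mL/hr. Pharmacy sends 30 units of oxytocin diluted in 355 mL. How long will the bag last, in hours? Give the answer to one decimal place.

Duration = 355 mL ÷ 6 mL/hr = 59.16667 hr

59.2 hours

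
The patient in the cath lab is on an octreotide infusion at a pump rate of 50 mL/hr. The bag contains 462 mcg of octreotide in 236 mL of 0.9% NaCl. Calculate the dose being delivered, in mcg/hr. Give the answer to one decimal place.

Concentration = 462 mcg ÷ 236 mL = 1.957627 mcg/mL
Drug rate = 50 mL/hr × 1.957627 mcg/mL = 97.88136 mcg/hr

97.9 mcg/hr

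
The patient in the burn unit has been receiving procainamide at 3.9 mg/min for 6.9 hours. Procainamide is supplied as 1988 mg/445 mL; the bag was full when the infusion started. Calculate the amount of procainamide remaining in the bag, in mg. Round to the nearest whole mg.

3.9 mg/min × 60 min/hr = 234 mg/hr
Concentration = 1988 mg ÷ 445 mL = 4.467416 mg/mL
Rate = 234 mg/hr ÷ 4.467416 mg/mL = 52.37928 mL/hr
Volume infused = 52.37928 mL/hr × 6.9 hr = 361.417 mL
Volume remaining = 445 − 361.417 = 83.583 mL
Drug remaining = 83.583 mL × 4.467416 mg/mL = 373.4 mg

373 mg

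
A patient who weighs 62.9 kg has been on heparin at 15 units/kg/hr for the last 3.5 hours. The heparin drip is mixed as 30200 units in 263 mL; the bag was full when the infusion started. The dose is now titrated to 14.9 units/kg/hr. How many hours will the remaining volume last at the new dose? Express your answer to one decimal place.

Initial rate:
Dose = 15 units/kg/hr × 62.9 kg = 943.5 units/hr
Concentration = 30200 units ÷ 263 mL = 114.8289 units/mL
Rate = 943.5 units/hr ÷ 114.8289 units/mL = 8.216573 mL/hr
Volume infused so far = 8.216573 mL/hr × 3.5 hr = 28.758 mL
Volume remaining = 263 − 28.758 = 234.242 mL
New rate:
Dose = 14.9 units/kg/hr × 62.9 kg = 937.21 units/hr
Rate = 937.21 units/hr ÷ 114.8289 units/mL = 8.161796 mL/hr
Time remaining = 234.242 mL ÷ 8.161796 mL/hr = 28.69981 hr

28.7 hours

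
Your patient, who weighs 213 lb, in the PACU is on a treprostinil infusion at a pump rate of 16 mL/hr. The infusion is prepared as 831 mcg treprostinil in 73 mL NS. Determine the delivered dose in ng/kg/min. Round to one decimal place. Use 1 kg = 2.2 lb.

Weight = 213 lb ÷ 2.2 lb/kg = 96.81818 kg
Concentration = 831 mcg ÷ 73 mL = 11.38356 mcg/mL = 11383.56 ng/mL
Drug rate = 16 mL/hr × 11383.56 ng/mL = 182137 ng/hr
182137 ng/hr ÷ 60 min/hr = 3035.616 ng/min
3035.616 ng/min ÷ 96.81818 kg = 31.35378 ng/kg/min

31.4 ng/kg/min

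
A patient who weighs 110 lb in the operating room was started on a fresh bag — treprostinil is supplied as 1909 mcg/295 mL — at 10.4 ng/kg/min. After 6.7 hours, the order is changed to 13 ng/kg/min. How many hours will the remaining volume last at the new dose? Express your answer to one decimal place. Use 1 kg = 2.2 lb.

Initial rate:
Weight = 110 lb ÷ 2.2 lb/kg = 50 kg
Dose = 10.4 ng/kg/min × 50 kg = 520 ng/min
520 ng/min × 60 min/hr = 31200 ng/hr
Concentration = 1909 mcg ÷ 295 mL = 6.471186 mcg/mL = 6471.186 ng/mL
Rate = 31200 ng/hr ÷ 6471.186 ng/mL = 4.821372 mL/hr
Volume infused so far = 4.821372 mL/hr × 6.7 hr = 32.3032 mL
Volume remaining = 295 − 32.3032 = 262.6968 mL
New rate:
Dose = 13 ng/kg/min × 50 kg = 650 ng/min
650 ng/min × 60 min/hr = 39000 ng/hr
Rate = 39000 ng/hr ÷ 6471.186 ng/mL = 6.026716 mL/hr
Time remaining = 262.6968 mL ÷ 6.026716 mL/hr = 43.58872 hr

43.6 hours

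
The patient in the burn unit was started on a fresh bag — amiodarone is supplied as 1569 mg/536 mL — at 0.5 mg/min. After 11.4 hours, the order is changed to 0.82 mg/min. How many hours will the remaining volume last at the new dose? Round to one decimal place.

Initial rate:
0.5 mg/min × 60 min/hr = 30 mg/hr
Concentration = 1569 mg ÷ 536 mL = 2.927239 mg/mL
Rate = 30 mg/hr ÷ 2.927239 mg/mL = 10.24857 mL/hr
Volume infused so far = 10.24857 mL/hr × 11.4 hr = 116.8337 mL
Volume remaining = 536 − 116.8337 = 419.1663 mL
New rate:
0.82 mg/min × 60 min/hr = 49.2 mg/hr
Rate = 49.2 mg/hr ÷ 2.927239 mg/mL = 16.80765 mL/hr
Time remaining = 419.1663 mL ÷ 16.80765 mL/hr = 24.93902 hr

24.9 hours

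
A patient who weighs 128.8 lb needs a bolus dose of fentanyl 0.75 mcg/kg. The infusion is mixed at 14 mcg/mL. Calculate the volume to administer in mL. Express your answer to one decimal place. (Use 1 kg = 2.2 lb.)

Weight = 128.8 lb ÷ 2.2 lb/kg = 58.54545 kg
Dose = 0.75 mcg/kg × 58.54545 kg = 43.90909 mcg
Volume = 43.90909 mcg ÷ 14 mcg/mL = 3.136364 mL

3.1 mL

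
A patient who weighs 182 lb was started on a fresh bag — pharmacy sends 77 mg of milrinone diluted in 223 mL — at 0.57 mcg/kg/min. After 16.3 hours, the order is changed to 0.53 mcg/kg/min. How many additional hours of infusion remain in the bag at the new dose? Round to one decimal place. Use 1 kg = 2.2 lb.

Initial rate:
Weight = 182 lb ÷ 2.2 lb/kg = 82.72727 kg
Dose = 0.57 mcg/kg/min × 82.72727 kg = 47.15455 mcg/min
47.15455 mcg/min × 60 min/hr = 2829.273 mcg/hr
Concentration = 77 mg ÷ 223 mL = 0.3452915 mg/mL = 345.2915 mcg/mL
Rate = 2829.273 mcg/hr ÷ 345.2915 mcg/mL = 8.193868 mL/hr
Volume infused so far = 8.193868 mL/hr × 16.3 hr = 133.56 mL
Volume remaining = 223 − 133.56 = 89.43996 mL
New rate:
Dose = 0.53 mcg/kg/min × 82.72727 kg = 43.84545 mcg/min
43.84545 mcg/min × 60 min/hr = 2630.727 mcg/hr
Rate = 2630.727 mcg/hr ÷ 345.2915 mcg/mL = 7.61886 mL/hr
Time remaining = 89.43996 mL ÷ 7.61886 mL/hr = 11.73928 hr

11.7 hours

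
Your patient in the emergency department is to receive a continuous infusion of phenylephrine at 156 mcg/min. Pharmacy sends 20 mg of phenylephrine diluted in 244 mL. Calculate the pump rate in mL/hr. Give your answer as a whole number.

156 mcg/min × 60 min/hr = 9360 mcg/hr
Concentration = 20 mg ÷ 244 mL = 0.08196721 mg/mL = 81.96721 mcg/mL
Rate = 9360 mcg/hr ÷ 81.96721 mcg/mL = 114.192 mL/hr

114 mL/hr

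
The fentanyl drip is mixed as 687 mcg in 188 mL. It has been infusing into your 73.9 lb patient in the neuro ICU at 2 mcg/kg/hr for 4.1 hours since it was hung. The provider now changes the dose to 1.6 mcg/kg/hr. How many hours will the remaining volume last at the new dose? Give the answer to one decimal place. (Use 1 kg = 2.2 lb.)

7.7 hours

Initial rate:
Weight = 73.9 lb ÷ 2.2 lb/kg = 33.59091 kg
Dose = 2 mcg/kg/hr × 33.59091 kg = 67.18182 mcg/hr
Concentration = 687 mcg ÷ 188 mL = 3.654255 mcg/mL
Rate = 67.18182 mcg/hr ÷ 3.654255 mcg/mL = 18.38454 mL/hr
Volume infused so far = 18.38454 mL/hr × 4.1 hr = 75.37663 mL
Volume remaining = 188 − 75.37663 = 112.6234 mL
New rate:
Dose = 1.6 mcg/kg/hr × 33.59091 kg = 53.74545 mcg/hr
Rate = 53.74545 mcg/hr ÷ 3.654255 mcg/mL = 14.70764 mL/hr
Time remaining = 112.6234 mL ÷ 14.70764 mL/hr = 7.657476 hr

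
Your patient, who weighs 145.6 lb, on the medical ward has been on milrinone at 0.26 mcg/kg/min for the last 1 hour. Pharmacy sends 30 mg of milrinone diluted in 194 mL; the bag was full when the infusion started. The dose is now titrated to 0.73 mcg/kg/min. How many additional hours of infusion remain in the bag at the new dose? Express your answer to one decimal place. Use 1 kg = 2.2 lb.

Initial rate:
Weight = 145.6 lb ÷ 2.2 lb/kg = 66.18182 kg
Dose = 0.26 mcg/kg/min × 66.18182 kg = 17.20727 mcg/min
17.20727 mcg/min × 60 min/hr = 1032.436 mcg/hr
Concentration = 30 mg ÷ 194 mL = 0.1546392 mg/mL = 154.6392 mcg/mL
Rate = 1032.436 mcg/hr ÷ 154.6392 mcg/mL = 6.676422 mL/hr
Volume infused so far = 6.676422 mL/hr × 1 hr = 6.676422 mL
Volume remaining = 194 − 6.676422 = 187.3236 mL
New rate:
Dose = 0.73 mcg/kg/min × 66.18182 kg = 48.31273 mcg/min
48.31273 mcg/min × 60 min/hr = 2898.764 mcg/hr
Rate = 2898.764 mcg/hr ÷ 154.6392 mcg/mL = 18.74534 mL/hr
Time remaining = 187.3236 mL ÷ 18.74534 mL/hr = 9.993075 hr

10.0 hours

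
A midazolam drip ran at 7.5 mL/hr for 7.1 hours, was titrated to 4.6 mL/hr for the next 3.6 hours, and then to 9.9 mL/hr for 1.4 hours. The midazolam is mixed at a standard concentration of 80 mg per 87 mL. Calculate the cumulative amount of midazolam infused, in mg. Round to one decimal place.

76.9 mg

Concentration = 80 mg ÷ 87 mL = 0.9195402 mg/mL
Stage 1: 7.5 mL/hr × 7.1 hr = 53.25 mL → 53.25 mL × 0.9195402 mg/mL = 48.96552 mg
Stage 2: 4.6 mL/hr × 3.6 hr = 16.56 mL → 16.56 mL × 0.9195402 mg/mL = 15.22759 mg
Stage 3: 9.9 mL/hr × 1.4 hr = 13.86 mL → 13.86 mL × 0.9195402 mg/mL = 12.74483 mg
Total = 48.96552 + 15.22759 + 12.74483 = 76.93793 mg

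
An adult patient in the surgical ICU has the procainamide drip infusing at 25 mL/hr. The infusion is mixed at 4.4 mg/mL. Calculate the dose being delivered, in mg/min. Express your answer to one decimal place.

Drug rate = 25 mL/hr × 4.4 mg/mL = 110 mg/hr
110 mg/hr ÷ 60 min/hr = 1.833333 mg/min

1.8 mg/min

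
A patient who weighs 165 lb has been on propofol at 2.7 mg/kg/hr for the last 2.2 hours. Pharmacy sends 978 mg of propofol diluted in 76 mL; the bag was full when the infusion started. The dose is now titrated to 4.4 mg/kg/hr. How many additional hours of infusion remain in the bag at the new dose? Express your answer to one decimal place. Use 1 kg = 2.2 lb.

Initial rate:
Weight = 165 lb ÷ 2.2 lb/kg = 75 kg
Dose = 2.7 mg/kg/hr × 75 kg = 202.5 mg/hr
Concentration = 978 mg ÷ 76 mL = 12.86842 mg/mL
Rate = 202.5 mg/hr ÷ 12.86842 mg/mL = 15.7362 mL/hr
Volume infused so far = 15.7362 mL/hr × 2.2 hr = 34.61963 mL
Volume remaining = 76 − 34.61963 = 41.38037 mL
New rate:
Dose = 4.4 mg/kg/hr × 75 kg = 330 mg/hr
Rate = 330 mg/hr ÷ 12.86842 mg/mL = 25.64417 mL/hr
Time remaining = 41.38037 mL ÷ 25.64417 mL/hr = 1.613636 hr

1.6 hours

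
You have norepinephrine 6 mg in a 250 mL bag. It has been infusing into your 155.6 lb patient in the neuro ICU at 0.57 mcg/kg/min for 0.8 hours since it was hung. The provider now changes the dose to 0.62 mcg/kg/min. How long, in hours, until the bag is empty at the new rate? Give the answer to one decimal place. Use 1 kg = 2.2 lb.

1.5 hours

Initial rate:
Weight = 155.6 lb ÷ 2.2 lb/kg = 70.72727 kg
Dose = 0.57 mcg/kg/min × 70.72727 kg = 40.31455 mcg/min
40.31455 mcg/min × 60 min/hr = 2418.873 mcg/hr
Concentration = 6 mg ÷ 250 mL = 0.024 mg/mL = 24 mcg/mL
Rate = 2418.873 mcg/hr ÷ 24 mcg/mL = 100.7864 mL/hr
Volume infused so far = 100.7864 mL/hr × 0.8 hr = 80.62909 mL
Volume remaining = 250 − 80.62909 = 169.3709 mL
New rate:
Dose = 0.62 mcg/kg/min × 70.72727 kg = 43.85091 mcg/min
43.85091 mcg/min × 60 min/hr = 2631.055 mcg/hr
Rate = 2631.055 mcg/hr ÷ 24 mcg/mL = 109.6273 mL/hr
Time remaining = 169.3709 mL ÷ 109.6273 mL/hr = 1.544971 hr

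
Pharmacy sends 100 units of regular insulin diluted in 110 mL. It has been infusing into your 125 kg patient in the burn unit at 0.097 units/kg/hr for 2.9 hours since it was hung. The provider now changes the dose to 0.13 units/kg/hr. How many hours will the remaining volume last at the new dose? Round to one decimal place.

Initial rate:
Dose = 0.097 units/kg/hr × 125 kg = 12.125 units/hr
Concentration = 100 units ÷ 110 mL = 0.9090909 units/mL
Rate = 12.125 units/hr ÷ 0.9090909 units/mL = 13.3375 mL/hr
Volume infused so far = 13.3375 mL/hr × 2.9 hr = 38.67875 mL
Volume remaining = 110 − 38.67875 = 71.32125 mL
New rate:
Dose = 0.13 units/kg/hr × 125 kg = 16.25 units/hr
Rate = 16.25 units/hr ÷ 0.9090909 units/mL = 17.875 mL/hr
Time remaining = 71.32125 mL ÷ 17.875 mL/hr = 3.99 hr

4.0 hours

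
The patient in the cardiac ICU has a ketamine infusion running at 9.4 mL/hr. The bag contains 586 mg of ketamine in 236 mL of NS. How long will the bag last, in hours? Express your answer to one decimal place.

25.1 hours

Duration = 236 mL ÷ 9.4 mL/hr = 25.10638 hr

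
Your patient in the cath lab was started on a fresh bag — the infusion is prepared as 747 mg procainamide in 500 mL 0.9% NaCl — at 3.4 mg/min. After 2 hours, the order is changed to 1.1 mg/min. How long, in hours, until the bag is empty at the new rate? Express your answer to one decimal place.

5.1 hours

Initial rate:
3.4 mg/min × 60 min/hr = 204 mg/hr
Concentration = 747 mg ÷ 500 mL = 1.494 mg/mL
Rate = 204 mg/hr ÷ 1.494 mg/mL = 136.5462 mL/hr
Volume infused so far = 136.5462 mL/hr × 2 hr = 273.0924 mL
Volume remaining = 500 − 273.0924 = 226.9076 mL
New rate:
1.1 mg/min × 60 min/hr = 66 mg/hr
Rate = 66 mg/hr ÷ 1.494 mg/mL = 44.17671 mL/hr
Time remaining = 226.9076 mL ÷ 44.17671 mL/hr = 5.136364 hr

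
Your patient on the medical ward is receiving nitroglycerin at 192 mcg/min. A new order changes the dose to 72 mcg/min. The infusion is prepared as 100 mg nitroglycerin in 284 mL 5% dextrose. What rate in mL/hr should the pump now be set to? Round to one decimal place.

12.3 mL/hr

72 mcg/min × 60 min/hr = 4320 mcg/hr
Concentration = 100 mg ÷ 284 mL = 0.3521127 mg/mL = 352.1127 mcg/mL
Rate = 4320 mcg/hr ÷ 352.1127 mcg/mL = 12.2688 mL/hr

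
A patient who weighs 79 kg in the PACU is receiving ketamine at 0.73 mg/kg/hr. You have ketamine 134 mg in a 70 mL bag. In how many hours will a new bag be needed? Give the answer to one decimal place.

2.3 hours

Dose = 0.73 mg/kg/hr × 79 kg = 57.67 mg/hr
Concentration = 134 mg ÷ 70 mL = 1.914286 mg/mL
Rate = 57.67 mg/hr ÷ 1.914286 mg/mL = 30.12612 mL/hr
Duration = 70 mL ÷ 30.12612 mL/hr = 2.323565 hr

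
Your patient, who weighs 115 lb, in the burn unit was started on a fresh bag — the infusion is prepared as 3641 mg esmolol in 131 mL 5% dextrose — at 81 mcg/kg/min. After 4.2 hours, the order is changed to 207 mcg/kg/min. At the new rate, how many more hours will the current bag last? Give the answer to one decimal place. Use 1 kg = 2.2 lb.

Initial rate:
Weight = 115 lb ÷ 2.2 lb/kg = 52.27273 kg
Dose = 81 mcg/kg/min × 52.27273 kg = 4234.091 mcg/min
4234.091 mcg/min × 60 min/hr = 254045.5 mcg/hr
Concentration = 3641 mg ÷ 131 mL = 27.79389 mg/mL = 27793.89 mcg/mL
Rate = 254045.5 mcg/hr ÷ 27793.89 mcg/mL = 9.140334 mL/hr
Volume infused so far = 9.140334 mL/hr × 4.2 hr = 38.3894 mL
Volume remaining = 131 − 38.3894 = 92.6106 mL
New rate:
Dose = 207 mcg/kg/min × 52.27273 kg = 10820.45 mcg/min
10820.45 mcg/min × 60 min/hr = 649227.3 mcg/hr
Rate = 649227.3 mcg/hr ÷ 27793.89 mcg/mL = 23.35863 mL/hr
Time remaining = 92.6106 mL ÷ 23.35863 mL/hr = 3.964727 hr

4.0 hours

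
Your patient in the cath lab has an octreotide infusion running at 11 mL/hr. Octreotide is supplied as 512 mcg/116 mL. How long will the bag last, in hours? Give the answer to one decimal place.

Duration = 116 mL ÷ 11 mL/hr = 10.54545 hr

10.5 hours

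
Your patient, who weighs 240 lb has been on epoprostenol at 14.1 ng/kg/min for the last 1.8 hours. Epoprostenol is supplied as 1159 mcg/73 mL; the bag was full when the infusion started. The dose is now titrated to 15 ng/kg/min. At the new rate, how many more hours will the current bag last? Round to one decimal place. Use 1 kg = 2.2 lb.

Initial rate:
Weight = 240 lb ÷ 2.2 lb/kg = 109.0909 kg
Dose = 14.1 ng/kg/min × 109.0909 kg = 1538.182 ng/min
1538.182 ng/min × 60 min/hr = 92290.91 ng/hr
Concentration = 1159 mcg ÷ 73 mL = 15.87671 mcg/mL = 15876.71 ng/mL
Rate = 92290.91 ng/hr ÷ 15876.71 ng/mL = 5.812974 mL/hr
Volume infused so far = 5.812974 mL/hr × 1.8 hr = 10.46335 mL
Volume remaining = 73 − 10.46335 = 62.53665 mL
New rate:
Dose = 15 ng/kg/min × 109.0909 kg = 1636.364 ng/min
1636.364 ng/min × 60 min/hr = 98181.82 ng/hr
Rate = 98181.82 ng/hr ÷ 15876.71 ng/mL = 6.184014 mL/hr
Time remaining = 62.53665 mL ÷ 6.184014 mL/hr = 10.11263 hr

10.1 hours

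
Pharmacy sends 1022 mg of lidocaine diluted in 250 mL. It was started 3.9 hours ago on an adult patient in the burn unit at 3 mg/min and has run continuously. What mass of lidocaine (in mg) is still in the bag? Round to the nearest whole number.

320 mg

3 mg/min × 60 min/hr = 180 mg/hr
Concentration = 1022 mg ÷ 250 mL = 4.088 mg/mL
Rate = 180 mg/hr ÷ 4.088 mg/mL = 44.03131 mL/hr
Volume infused = 44.03131 mL/hr × 3.9 hr = 171.7221 mL
Volume remaining = 250 − 171.7221 = 78.27789 mL
Drug remaining = 78.27789 mL × 4.088 mg/mL = 320 mg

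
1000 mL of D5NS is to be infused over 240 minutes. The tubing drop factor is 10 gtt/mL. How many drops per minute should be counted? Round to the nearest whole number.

1000 mL ÷ (240 min) = 4.166667 mL/min
4.166667 mL/min × 10 gtt/mL = 41.66667 gtt/min

42 gtt/min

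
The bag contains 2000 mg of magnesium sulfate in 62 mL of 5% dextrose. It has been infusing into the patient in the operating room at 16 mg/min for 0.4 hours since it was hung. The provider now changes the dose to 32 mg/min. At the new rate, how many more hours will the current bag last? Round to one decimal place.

0.8 hours

Initial rate:
16 mg/min × 60 min/hr = 960 mg/hr
Concentration = 2000 mg ÷ 62 mL = 32.25806 mg/mL
Rate = 960 mg/hr ÷ 32.25806 mg/mL = 29.76 mL/hr
Volume infused so far = 29.76 mL/hr × 0.4 hr = 11.904 mL
Volume remaining = 62 − 11.904 = 50.096 mL
New rate:
32 mg/min × 60 min/hr = 1920 mg/hr
Rate = 1920 mg/hr ÷ 32.25806 mg/mL = 59.52 mL/hr
Time remaining = 50.096 mL ÷ 59.52 mL/hr = 0.8416667 hr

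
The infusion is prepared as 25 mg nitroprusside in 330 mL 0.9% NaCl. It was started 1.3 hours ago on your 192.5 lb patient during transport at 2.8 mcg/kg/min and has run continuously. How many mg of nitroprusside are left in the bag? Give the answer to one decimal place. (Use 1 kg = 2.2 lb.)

Weight = 192.5 lb ÷ 2.2 lb/kg = 87.5 kg
Dose = 2.8 mcg/kg/min × 87.5 kg = 245 mcg/min
245 mcg/min × 60 min/hr = 14700 mcg/hr
Concentration = 25 mg ÷ 330 mL = 0.07575758 mg/mL = 75.75758 mcg/mL
Rate = 14700 mcg/hr ÷ 75.75758 mcg/mL = 194.04 mL/hr
Volume infused = 194.04 mL/hr × 1.3 hr = 252.252 mL
Volume remaining = 330 − 252.252 = 77.748 mL
Drug remaining = 77.748 mL × 75.75758 mcg/mL = 5890 mcg = 5.89 mg

5.9 mg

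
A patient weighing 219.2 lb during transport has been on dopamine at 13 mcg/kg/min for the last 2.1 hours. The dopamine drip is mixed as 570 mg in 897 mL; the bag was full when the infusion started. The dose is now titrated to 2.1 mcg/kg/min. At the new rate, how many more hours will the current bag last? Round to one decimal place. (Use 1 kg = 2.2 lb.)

32.4 hours

Initial rate:
Weight = 219.2 lb ÷ 2.2 lb/kg = 99.63636 kg
Dose = 13 mcg/kg/min × 99.63636 kg = 1295.273 mcg/min
1295.273 mcg/min × 60 min/hr = 77716.36 mcg/hr
Concentration = 570 mg ÷ 897 mL = 0.6354515 mg/mL = 635.4515 mcg/mL
Rate = 77716.36 mcg/hr ÷ 635.4515 mcg/mL = 122.301 mL/hr
Volume infused so far = 122.301 mL/hr × 2.1 hr = 256.8321 mL
Volume remaining = 897 − 256.8321 = 640.1679 mL
New rate:
Dose = 2.1 mcg/kg/min × 99.63636 kg = 209.2364 mcg/min
209.2364 mcg/min × 60 min/hr = 12554.18 mcg/hr
Rate = 12554.18 mcg/hr ÷ 635.4515 mcg/mL = 19.75632 mL/hr
Time remaining = 640.1679 mL ÷ 19.75632 mL/hr = 32.4032 hr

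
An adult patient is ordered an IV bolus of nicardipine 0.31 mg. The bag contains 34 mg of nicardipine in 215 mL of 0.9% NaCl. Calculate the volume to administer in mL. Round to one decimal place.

Concentration = 34 mg ÷ 215 mL = 0.1581395 mg/mL
Volume = 0.31 mg ÷ 0.1581395 mg/mL = 1.960294 mL

2.0 mL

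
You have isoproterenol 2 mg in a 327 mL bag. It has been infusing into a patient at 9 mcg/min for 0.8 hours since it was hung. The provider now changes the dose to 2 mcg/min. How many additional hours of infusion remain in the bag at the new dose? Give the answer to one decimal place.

13.1 hours

Initial rate:
9 mcg/min × 60 min/hr = 540 mcg/hr
Concentration = 2 mg ÷ 327 mL = 0.006116208 mg/mL = 6.116208 mcg/mL
Rate = 540 mcg/hr ÷ 6.116208 mcg/mL = 88.29 mL/hr
Volume infused so far = 88.29 mL/hr × 0.8 hr = 70.632 mL
Volume remaining = 327 − 70.632 = 256.368 mL
New rate:
2 mcg/min × 60 min/hr = 120 mcg/hr
Rate = 120 mcg/hr ÷ 6.116208 mcg/mL = 19.62 mL/hr
Time remaining = 256.368 mL ÷ 19.62 mL/hr = 13.06667 hr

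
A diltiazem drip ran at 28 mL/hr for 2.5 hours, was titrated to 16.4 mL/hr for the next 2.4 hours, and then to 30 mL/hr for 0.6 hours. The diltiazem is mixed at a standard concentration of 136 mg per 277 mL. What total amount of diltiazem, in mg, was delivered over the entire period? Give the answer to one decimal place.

62.5 mg

Concentration = 136 mg ÷ 277 mL = 0.4909747 mg/mL
Stage 1: 28 mL/hr × 2.5 hr = 70 mL → 70 mL × 0.4909747 mg/mL = 34.36823 mg
Stage 2: 16.4 mL/hr × 2.4 hr = 39.36 mL → 39.36 mL × 0.4909747 mg/mL = 19.32477 mg
Stage 3: 30 mL/hr × 0.6 hr = 18 mL → 18 mL × 0.4909747 mg/mL = 8.837545 mg
Total = 34.36823 + 19.32477 + 8.837545 = 62.53054 mg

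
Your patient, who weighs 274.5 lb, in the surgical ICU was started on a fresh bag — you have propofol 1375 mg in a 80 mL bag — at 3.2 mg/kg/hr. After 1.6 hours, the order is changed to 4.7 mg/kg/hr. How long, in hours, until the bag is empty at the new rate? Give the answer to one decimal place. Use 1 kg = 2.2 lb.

Initial rate:
Weight = 274.5 lb ÷ 2.2 lb/kg = 124.7727 kg
Dose = 3.2 mg/kg/hr × 124.7727 kg = 399.2727 mg/hr
Concentration = 1375 mg ÷ 80 mL = 17.1875 mg/mL
Rate = 399.2727 mg/hr ÷ 17.1875 mg/mL = 23.23041 mL/hr
Volume infused so far = 23.23041 mL/hr × 1.6 hr = 37.16866 mL
Volume remaining = 80 − 37.16866 = 42.83134 mL
New rate:
Dose = 4.7 mg/kg/hr × 124.7727 kg = 586.4318 mg/hr
Rate = 586.4318 mg/hr ÷ 17.1875 mg/mL = 34.11967 mL/hr
Time remaining = 42.83134 mL ÷ 34.11967 mL/hr = 1.255327 hr

1.3 hours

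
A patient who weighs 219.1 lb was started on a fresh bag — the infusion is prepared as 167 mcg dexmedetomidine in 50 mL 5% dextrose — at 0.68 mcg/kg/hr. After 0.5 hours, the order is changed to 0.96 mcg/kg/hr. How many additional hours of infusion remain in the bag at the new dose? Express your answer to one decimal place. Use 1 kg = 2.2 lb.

1.4 hours

Initial rate:
Weight = 219.1 lb ÷ 2.2 lb/kg = 99.59091 kg
Dose = 0.68 mcg/kg/hr × 99.59091 kg = 67.72182 mcg/hr
Concentration = 167 mcg ÷ 50 mL = 3.34 mcg/mL
Rate = 67.72182 mcg/hr ÷ 3.34 mcg/mL = 20.27599 mL/hr
Volume infused so far = 20.27599 mL/hr × 0.5 hr = 10.138 mL
Volume remaining = 50 − 10.138 = 39.862 mL
New rate:
Dose = 0.96 mcg/kg/hr × 99.59091 kg = 95.60727 mcg/hr
Rate = 95.60727 mcg/hr ÷ 3.34 mcg/mL = 28.62493 mL/hr
Time remaining = 39.862 mL ÷ 28.62493 mL/hr = 1.392562 hr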